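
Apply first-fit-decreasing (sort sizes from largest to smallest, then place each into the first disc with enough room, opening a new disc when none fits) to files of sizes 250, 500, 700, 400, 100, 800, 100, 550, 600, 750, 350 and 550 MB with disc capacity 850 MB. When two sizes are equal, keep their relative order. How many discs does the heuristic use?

8

Sorted descending: 800, 750, 700, 600, 550, 550, 500, 400, 350, 250, 100, 100.
  800 → disc 1 (new)  [load 800/850]
  750 → disc 2 (new)  [load 750/850]
  700 → disc 3 (new)  [load 700/850]
  600 → disc 4 (new)  [load 600/850]
  550 → disc 5 (new)  [load 550/850]
  550 → disc 6 (new)  [load 550/850]
  500 → disc 7 (new)  [load 500/850]
  400 → disc 8 (new)  [load 400/850]
  350 → disc 7  [load 850/850]
  250 → disc 4  [load 850/850]
  100 → disc 2  [load 850/850]
  100 → disc 3  [load 800/850]
8 discs opened.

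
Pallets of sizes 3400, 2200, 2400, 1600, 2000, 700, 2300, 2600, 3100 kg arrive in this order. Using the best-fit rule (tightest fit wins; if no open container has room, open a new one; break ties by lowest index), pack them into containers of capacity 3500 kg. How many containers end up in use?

8

  3400 → container 1 (new)  [load 3400/3500]
  2200 → container 2 (new)  [load 2200/3500]
  2400 → container 3 (new)  [load 2400/3500]
  1600 → container 4 (new)  [load 1600/3500]
  2000 → container 5 (new)  [load 2000/3500]
  700 → container 3  [load 3100/3500]
  2300 → container 6 (new)  [load 2300/3500]
  2600 → container 7 (new)  [load 2600/3500]
  3100 → container 8 (new)  [load 3100/3500]
8 containers opened.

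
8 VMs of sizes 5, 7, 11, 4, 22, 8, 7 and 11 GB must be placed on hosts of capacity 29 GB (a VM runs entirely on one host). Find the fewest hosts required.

Total = 22 + 11 + 11 + 8 + 7 + 7 + 5 + 4 = 75 GB.
Lower bound: ⌈75/29⌉ = 3 hosts.
A packing using 3 hosts:
  host 1: 22 + 7 = 29
  host 2: 11 + 11 + 7 = 29
  host 3: 8 + 5 + 4 = 17
This matches the lower bound, so 3 is optimal.

3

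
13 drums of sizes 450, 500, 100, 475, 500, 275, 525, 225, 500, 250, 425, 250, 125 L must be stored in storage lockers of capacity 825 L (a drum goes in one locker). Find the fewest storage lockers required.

Total = 525 + 500 + 500 + 500 + 475 + 450 + 425 + 275 + 250 + 250 + 225 + 125 + 100 = 4600 L.
Lower bound: ⌈4600/825⌉ = 6 storage lockers.
Also, 7 drums each exceed 825/2 L, and no two of those can share a locker, so at least 7 storage lockers are needed.
A packing using 7 storage lockers:
  locker 1: 525 + 275 = 800
  locker 2: 500 + 250 = 750
  locker 3: 500 + 250 = 750
  locker 4: 500 + 225 + 100 = 825
  locker 5: 475 + 125 = 600
  locker 6: 450 = 450
  locker 7: 425 = 425
This matches the lower bound, so 7 is optimal.

7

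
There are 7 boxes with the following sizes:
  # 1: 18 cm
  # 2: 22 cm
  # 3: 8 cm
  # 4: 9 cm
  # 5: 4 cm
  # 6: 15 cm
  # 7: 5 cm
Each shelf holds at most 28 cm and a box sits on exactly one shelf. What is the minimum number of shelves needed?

Total = 22 + 18 + 15 + 9 + 8 + 5 + 4 = 81 cm.
Lower bound: ⌈81/28⌉ = 3 shelves.
A packing using 3 shelves:
  shelf 1: 22 + 5 = 27
  shelf 2: 18 + 9 = 27
  shelf 3: 15 + 8 + 4 = 27
This matches the lower bound, so 3 is optimal.

3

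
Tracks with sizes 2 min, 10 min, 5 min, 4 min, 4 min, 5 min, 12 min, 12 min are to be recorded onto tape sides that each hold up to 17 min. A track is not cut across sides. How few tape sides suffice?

Total = 12 + 12 + 10 + 5 + 5 + 4 + 4 + 2 = 54 min.
Lower bound: ⌈54/17⌉ = 4 tape sides.
A packing using 4 tape sides:
  side 1: 12 + 5 = 17
  side 2: 12 + 5 = 17
  side 3: 10 + 4 + 2 = 16
  side 4: 4 = 4
This matches the lower bound, so 4 is optimal.

4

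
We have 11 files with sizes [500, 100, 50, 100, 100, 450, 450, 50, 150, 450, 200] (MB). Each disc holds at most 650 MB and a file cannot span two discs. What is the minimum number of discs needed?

Total = 500 + 450 + 450 + 450 + 200 + 150 + 100 + 100 + 100 + 50 + 50 = 2600 MB.
Lower bound: ⌈2600/650⌉ = 4 discs.
A packing using 4 discs:
  disc 1: 500 + 150 = 650
  disc 2: 450 + 200 = 650
  disc 3: 450 + 100 + 100 = 650
  disc 4: 450 + 100 + 50 + 50 = 650
This matches the lower bound, so 4 is optimal.

4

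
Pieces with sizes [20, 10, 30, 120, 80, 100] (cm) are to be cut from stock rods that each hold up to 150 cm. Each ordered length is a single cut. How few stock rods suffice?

Total = 120 + 100 + 80 + 30 + 20 + 10 = 360 cm.
Lower bound: ⌈360/150⌉ = 3 stock rods.
A packing using 3 stock rods:
  stock rod 1: 120 + 30 = 150
  stock rod 2: 100 + 20 + 10 = 130
  stock rod 3: 80 = 80
This matches the lower bound, so 3 is optimal.

3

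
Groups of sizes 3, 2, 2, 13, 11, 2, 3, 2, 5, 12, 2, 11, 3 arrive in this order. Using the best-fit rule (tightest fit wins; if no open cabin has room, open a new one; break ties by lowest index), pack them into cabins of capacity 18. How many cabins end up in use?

  3 → cabin 1 (new)  [load 3/18]
  2 → cabin 1  [load 5/18]
  2 → cabin 1  [load 7/18]
  13 → cabin 2 (new)  [load 13/18]
  11 → cabin 1  [load 18/18]
  2 → cabin 2  [load 15/18]
  3 → cabin 2  [load 18/18]
  2 → cabin 3 (new)  [load 2/18]
  5 → cabin 3  [load 7/18]
  12 → cabin 4 (new)  [load 12/18]
  2 → cabin 4  [load 14/18]
  11 → cabin 3  [load 18/18]
  3 → cabin 4  [load 17/18]
4 cabins opened.

4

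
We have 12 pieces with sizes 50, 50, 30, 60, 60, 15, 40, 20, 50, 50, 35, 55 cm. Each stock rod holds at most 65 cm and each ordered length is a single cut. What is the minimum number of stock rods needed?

Total = 60 + 60 + 55 + 50 + 50 + 50 + 50 + 40 + 35 + 30 + 20 + 15 = 515 cm.
Lower bound: ⌈515/65⌉ = 8 stock rods.
Also, 9 pieces each exceed 65/2 cm, and no two of those can share a stock rod, so at least 9 stock rods are needed.
A packing using 9 stock rods:
  stock rod 1: 60 = 60
  stock rod 2: 60 = 60
  stock rod 3: 55 = 55
  stock rod 4: 50 + 15 = 65
  stock rod 5: 50 = 50
  stock rod 6: 50 = 50
  stock rod 7: 50 = 50
  stock rod 8: 40 + 20 = 60
  stock rod 9: 35 + 30 = 65
This matches the lower bound, so 9 is optimal.

9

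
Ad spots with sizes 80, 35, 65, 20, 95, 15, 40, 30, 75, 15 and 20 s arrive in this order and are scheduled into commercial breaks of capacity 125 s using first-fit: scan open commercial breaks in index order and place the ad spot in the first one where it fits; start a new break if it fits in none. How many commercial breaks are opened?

  80 → break 1 (new)  [load 80/125]
  35 → break 1  [load 115/125]
  65 → break 2 (new)  [load 65/125]
  20 → break 2  [load 85/125]
  95 → break 3 (new)  [load 95/125]
  15 → break 2  [load 100/125]
  40 → break 4 (new)  [load 40/125]
  30 → break 3  [load 125/125]
  75 → break 4  [load 115/125]
  15 → break 2  [load 115/125]
  20 → break 5 (new)  [load 20/125]
5 commercial breaks opened.

5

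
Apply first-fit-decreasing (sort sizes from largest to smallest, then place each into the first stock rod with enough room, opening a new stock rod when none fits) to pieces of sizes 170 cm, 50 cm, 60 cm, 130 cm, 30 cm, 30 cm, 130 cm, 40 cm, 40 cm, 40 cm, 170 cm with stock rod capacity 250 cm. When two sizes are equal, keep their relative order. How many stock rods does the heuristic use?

Sorted descending: 170, 170, 130, 130, 60, 50, 40, 40, 40, 30, 30.
  170 → stock rod 1 (new)  [load 170/250]
  170 → stock rod 2 (new)  [load 170/250]
  130 → stock rod 3 (new)  [load 130/250]
  130 → stock rod 4 (new)  [load 130/250]
  60 → stock rod 1  [load 230/250]
  50 → stock rod 2  [load 220/250]
  40 → stock rod 3  [load 170/250]
  40 → stock rod 3  [load 210/250]
  40 → stock rod 3  [load 250/250]
  30 → stock rod 2  [load 250/250]
  30 → stock rod 4  [load 160/250]
4 stock rods opened.

4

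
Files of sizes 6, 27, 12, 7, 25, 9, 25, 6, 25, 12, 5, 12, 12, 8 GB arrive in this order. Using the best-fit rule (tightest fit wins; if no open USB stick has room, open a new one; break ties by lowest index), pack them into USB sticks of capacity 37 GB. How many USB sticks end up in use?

  6 → USB stick 1 (new)  [load 6/37]
  27 → USB stick 1  [load 33/37]
  12 → USB stick 2 (new)  [load 12/37]
  7 → USB stick 2  [load 19/37]
  25 → USB stick 3 (new)  [load 25/37]
  9 → USB stick 3  [load 34/37]
  25 → USB stick 4 (new)  [load 25/37]
  6 → USB stick 4  [load 31/37]
  25 → USB stick 5 (new)  [load 25/37]
  12 → USB stick 5  [load 37/37]
  5 → USB stick 4  [load 36/37]
  12 → USB stick 2  [load 31/37]
  12 → USB stick 6 (new)  [load 12/37]
  8 → USB stick 6  [load 20/37]
6 USB sticks opened.

6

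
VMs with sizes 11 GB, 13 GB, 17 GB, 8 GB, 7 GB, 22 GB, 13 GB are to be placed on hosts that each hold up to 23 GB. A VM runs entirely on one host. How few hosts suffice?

5

Total = 22 + 17 + 13 + 13 + 11 + 8 + 7 = 91 GB.
Lower bound: ⌈91/23⌉ = 4 hosts.
A packing using 5 hosts:
  host 1: 22 = 22
  host 2: 17 = 17
  host 3: 13 + 8 = 21
  host 4: 13 + 7 = 20
  host 5: 11 = 11
No arrangement into 4 hosts stays within capacity, so 5 is optimal.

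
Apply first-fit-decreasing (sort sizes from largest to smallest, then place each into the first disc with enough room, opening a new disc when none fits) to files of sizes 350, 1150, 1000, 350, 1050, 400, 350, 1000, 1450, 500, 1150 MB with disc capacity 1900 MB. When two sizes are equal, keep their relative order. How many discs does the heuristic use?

Sorted descending: 1450, 1150, 1150, 1050, 1000, 1000, 500, 400, 350, 350, 350.
  1450 → disc 1 (new)  [load 1450/1900]
  1150 → disc 2 (new)  [load 1150/1900]
  1150 → disc 3 (new)  [load 1150/1900]
  1050 → disc 4 (new)  [load 1050/1900]
  1000 → disc 5 (new)  [load 1000/1900]
  1000 → disc 6 (new)  [load 1000/1900]
  500 → disc 2  [load 1650/1900]
  400 → disc 1  [load 1850/1900]
  350 → disc 3  [load 1500/1900]
  350 → disc 3  [load 1850/1900]
  350 → disc 4  [load 1400/1900]
6 discs opened.

6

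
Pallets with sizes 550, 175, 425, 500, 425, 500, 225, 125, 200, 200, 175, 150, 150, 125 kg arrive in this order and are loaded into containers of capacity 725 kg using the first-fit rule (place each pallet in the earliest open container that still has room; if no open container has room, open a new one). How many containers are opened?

  550 → container 1 (new)  [load 550/725]
  175 → container 1  [load 725/725]
  425 → container 2 (new)  [load 425/725]
  500 → container 3 (new)  [load 500/725]
  425 → container 4 (new)  [load 425/725]
  500 → container 5 (new)  [load 500/725]
  225 → container 2  [load 650/725]
  125 → container 3  [load 625/725]
  200 → container 4  [load 625/725]
  200 → container 5  [load 700/725]
  175 → container 6 (new)  [load 175/725]
  150 → container 6  [load 325/725]
  150 → container 6  [load 475/725]
  125 → container 6  [load 600/725]
6 containers opened.

6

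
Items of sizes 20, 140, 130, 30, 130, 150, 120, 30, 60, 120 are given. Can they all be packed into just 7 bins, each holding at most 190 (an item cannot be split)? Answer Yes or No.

A valid assignment using 6 bins:
  bin 1: 150 + 30 = 180
  bin 2: 140 + 30 + 20 = 190
  bin 3: 130 + 60 = 190
  bin 4: 130 = 130
  bin 5: 120 = 120
  bin 6: 120 = 120
That uses only 6 ≤ 7, so 7 bins are enough.

Yes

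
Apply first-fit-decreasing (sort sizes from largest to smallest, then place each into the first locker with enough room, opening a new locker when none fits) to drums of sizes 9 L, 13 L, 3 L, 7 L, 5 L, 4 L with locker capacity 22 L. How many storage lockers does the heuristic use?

Sorted descending: 13, 9, 7, 5, 4, 3.
  13 → locker 1 (new)  [load 13/22]
  9 → locker 1  [load 22/22]
  7 → locker 2 (new)  [load 7/22]
  5 → locker 2  [load 12/22]
  4 → locker 2  [load 16/22]
  3 → locker 2  [load 19/22]
2 storage lockers opened.

2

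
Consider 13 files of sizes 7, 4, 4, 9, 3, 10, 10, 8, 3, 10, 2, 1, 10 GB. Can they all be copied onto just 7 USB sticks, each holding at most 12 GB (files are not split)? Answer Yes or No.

Total = 81 GB; ⌈81/12⌉ = 7.
The bound of 7 does not rule out 7, but exhaustive search shows no assignment into 7 USB sticks of capacity 12 GB exists — the minimum is 8.

No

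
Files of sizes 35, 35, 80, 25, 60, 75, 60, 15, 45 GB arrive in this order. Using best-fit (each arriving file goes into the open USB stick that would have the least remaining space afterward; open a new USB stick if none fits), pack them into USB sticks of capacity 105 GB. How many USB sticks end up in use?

  35 → USB stick 1 (new)  [load 35/105]
  35 → USB stick 1  [load 70/105]
  80 → USB stick 2 (new)  [load 80/105]
  25 → USB stick 2  [load 105/105]
  60 → USB stick 3 (new)  [load 60/105]
  75 → USB stick 4 (new)  [load 75/105]
  60 → USB stick 5 (new)  [load 60/105]
  15 → USB stick 4  [load 90/105]
  45 → USB stick 3  [load 105/105]
5 USB sticks opened.

5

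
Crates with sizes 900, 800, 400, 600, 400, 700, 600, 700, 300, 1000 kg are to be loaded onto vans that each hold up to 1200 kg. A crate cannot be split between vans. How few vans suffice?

Total = 1000 + 900 + 800 + 700 + 700 + 600 + 600 + 400 + 400 + 300 = 6400 kg.
Lower bound: ⌈6400/1200⌉ = 6 vans.
A packing using 6 vans:
  van 1: 1000 = 1000
  van 2: 900 + 300 = 1200
  van 3: 800 + 400 = 1200
  van 4: 700 + 400 = 1100
  van 5: 700 = 700
  van 6: 600 + 600 = 1200
This matches the lower bound, so 6 is optimal.

6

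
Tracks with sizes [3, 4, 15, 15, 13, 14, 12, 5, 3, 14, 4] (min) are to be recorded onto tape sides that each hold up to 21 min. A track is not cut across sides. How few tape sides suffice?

Total = 15 + 15 + 14 + 14 + 13 + 12 + 5 + 4 + 4 + 3 + 3 = 102 min.
Lower bound: ⌈102/21⌉ = 5 tape sides.
Also, 6 tracks each exceed 21/2 min, and no two of those can share a side, so at least 6 tape sides are needed.
A packing using 6 tape sides:
  side 1: 15 + 5 = 20
  side 2: 15 + 4 = 19
  side 3: 14 + 4 + 3 = 21
  side 4: 14 + 3 = 17
  side 5: 13 = 13
  side 6: 12 = 12
This matches the lower bound, so 6 is optimal.

6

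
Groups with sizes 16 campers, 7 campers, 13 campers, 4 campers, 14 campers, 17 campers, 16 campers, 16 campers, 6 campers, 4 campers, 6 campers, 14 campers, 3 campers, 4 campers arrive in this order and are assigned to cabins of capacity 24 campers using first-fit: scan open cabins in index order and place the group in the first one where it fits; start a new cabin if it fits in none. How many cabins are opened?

7

  16 → cabin 1 (new)  [load 16/24]
  7 → cabin 1  [load 23/24]
  13 → cabin 2 (new)  [load 13/24]
  4 → cabin 2  [load 17/24]
  14 → cabin 3 (new)  [load 14/24]
  17 → cabin 4 (new)  [load 17/24]
  16 → cabin 5 (new)  [load 16/24]
  16 → cabin 6 (new)  [load 16/24]
  6 → cabin 2  [load 23/24]
  4 → cabin 3  [load 18/24]
  6 → cabin 3  [load 24/24]
  14 → cabin 7 (new)  [load 14/24]
  3 → cabin 4  [load 20/24]
  4 → cabin 4  [load 24/24]
7 cabins opened.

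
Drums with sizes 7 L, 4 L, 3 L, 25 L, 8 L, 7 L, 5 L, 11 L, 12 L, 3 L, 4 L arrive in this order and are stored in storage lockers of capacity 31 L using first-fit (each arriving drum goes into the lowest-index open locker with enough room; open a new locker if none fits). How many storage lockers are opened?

3

  7 → locker 1 (new)  [load 7/31]
  4 → locker 1  [load 11/31]
  3 → locker 1  [load 14/31]
  25 → locker 2 (new)  [load 25/31]
  8 → locker 1  [load 22/31]
  7 → locker 1  [load 29/31]
  5 → locker 2  [load 30/31]
  11 → locker 3 (new)  [load 11/31]
  12 → locker 3  [load 23/31]
  3 → locker 3  [load 26/31]
  4 → locker 3  [load 30/31]
3 storage lockers opened.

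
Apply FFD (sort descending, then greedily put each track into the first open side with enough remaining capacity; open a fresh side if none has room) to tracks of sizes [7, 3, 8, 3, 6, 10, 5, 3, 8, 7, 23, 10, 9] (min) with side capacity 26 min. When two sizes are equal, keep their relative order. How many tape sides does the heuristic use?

Sorted descending: 23, 10, 10, 9, 8, 8, 7, 7, 6, 5, 3, 3, 3.
  23 → side 1 (new)  [load 23/26]
  10 → side 2 (new)  [load 10/26]
  10 → side 2  [load 20/26]
  9 → side 3 (new)  [load 9/26]
  8 → side 3  [load 17/26]
  8 → side 3  [load 25/26]
  7 → side 4 (new)  [load 7/26]
  7 → side 4  [load 14/26]
  6 → side 2  [load 26/26]
  5 → side 4  [load 19/26]
  3 → side 1  [load 26/26]
  3 → side 4  [load 22/26]
  3 → side 4  [load 25/26]
4 tape sides opened.

4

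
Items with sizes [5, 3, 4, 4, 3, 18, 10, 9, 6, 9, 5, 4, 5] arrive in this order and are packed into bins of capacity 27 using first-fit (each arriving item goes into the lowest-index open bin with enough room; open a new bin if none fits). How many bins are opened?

  5 → bin 1 (new)  [load 5/27]
  3 → bin 1  [load 8/27]
  4 → bin 1  [load 12/27]
  4 → bin 1  [load 16/27]
  3 → bin 1  [load 19/27]
  18 → bin 2 (new)  [load 18/27]
  10 → bin 3 (new)  [load 10/27]
  9 → bin 2  [load 27/27]
  6 → bin 1  [load 25/27]
  9 → bin 3  [load 19/27]
  5 → bin 3  [load 24/27]
  4 → bin 4 (new)  [load 4/27]
  5 → bin 4  [load 9/27]
4 bins opened.

4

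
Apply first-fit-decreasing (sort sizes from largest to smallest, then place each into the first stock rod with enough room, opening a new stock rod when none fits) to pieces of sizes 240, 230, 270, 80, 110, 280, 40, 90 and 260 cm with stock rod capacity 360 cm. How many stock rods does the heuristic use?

Sorted descending: 280, 270, 260, 240, 230, 110, 90, 80, 40.
  280 → stock rod 1 (new)  [load 280/360]
  270 → stock rod 2 (new)  [load 270/360]
  260 → stock rod 3 (new)  [load 260/360]
  240 → stock rod 4 (new)  [load 240/360]
  230 → stock rod 5 (new)  [load 230/360]
  110 → stock rod 4  [load 350/360]
  90 → stock rod 2  [load 360/360]
  80 → stock rod 1  [load 360/360]
  40 → stock rod 3  [load 300/360]
5 stock rods opened.

5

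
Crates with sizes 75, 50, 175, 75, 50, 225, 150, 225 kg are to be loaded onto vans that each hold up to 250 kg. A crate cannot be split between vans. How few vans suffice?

Total = 225 + 225 + 175 + 150 + 75 + 75 + 50 + 50 = 1025 kg.
Lower bound: ⌈1025/250⌉ = 5 vans.
A packing using 5 vans:
  van 1: 225 = 225
  van 2: 225 = 225
  van 3: 175 + 75 = 250
  van 4: 150 + 75 = 225
  van 5: 50 + 50 = 100
This matches the lower bound, so 5 is optimal.

5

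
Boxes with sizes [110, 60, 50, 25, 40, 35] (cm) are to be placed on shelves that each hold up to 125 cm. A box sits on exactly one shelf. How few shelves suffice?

Total = 110 + 60 + 50 + 40 + 35 + 25 = 320 cm.
Lower bound: ⌈320/125⌉ = 3 shelves.
A packing using 3 shelves:
  shelf 1: 110 = 110
  shelf 2: 60 + 50 = 110
  shelf 3: 40 + 35 + 25 = 100
This matches the lower bound, so 3 is optimal.

3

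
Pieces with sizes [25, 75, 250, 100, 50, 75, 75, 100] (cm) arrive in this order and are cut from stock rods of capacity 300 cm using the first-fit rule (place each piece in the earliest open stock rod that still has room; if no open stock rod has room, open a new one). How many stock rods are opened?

3

  25 → stock rod 1 (new)  [load 25/300]
  75 → stock rod 1  [load 100/300]
  250 → stock rod 2 (new)  [load 250/300]
  100 → stock rod 1  [load 200/300]
  50 → stock rod 1  [load 250/300]
  75 → stock rod 3 (new)  [load 75/300]
  75 → stock rod 3  [load 150/300]
  100 → stock rod 3  [load 250/300]
3 stock rods opened.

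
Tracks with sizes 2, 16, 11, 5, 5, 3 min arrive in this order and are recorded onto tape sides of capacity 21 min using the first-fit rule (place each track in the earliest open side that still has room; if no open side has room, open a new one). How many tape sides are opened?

  2 → side 1 (new)  [load 2/21]
  16 → side 1  [load 18/21]
  11 → side 2 (new)  [load 11/21]
  5 → side 2  [load 16/21]
  5 → side 2  [load 21/21]
  3 → side 1  [load 21/21]
2 tape sides opened.

2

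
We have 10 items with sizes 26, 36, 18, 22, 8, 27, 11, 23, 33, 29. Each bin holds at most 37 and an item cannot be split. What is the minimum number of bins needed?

8

Total = 36 + 33 + 29 + 27 + 26 + 23 + 22 + 18 + 11 + 8 = 233.
Lower bound: ⌈233/37⌉ = 7 bins.
A packing using 8 bins:
  bin 1: 36 = 36
  bin 2: 33 = 33
  bin 3: 29 + 8 = 37
  bin 4: 27 = 27
  bin 5: 26 + 11 = 37
  bin 6: 23 = 23
  bin 7: 22 = 22
  bin 8: 18 = 18
No arrangement into 7 bins stays within capacity, so 8 is optimal.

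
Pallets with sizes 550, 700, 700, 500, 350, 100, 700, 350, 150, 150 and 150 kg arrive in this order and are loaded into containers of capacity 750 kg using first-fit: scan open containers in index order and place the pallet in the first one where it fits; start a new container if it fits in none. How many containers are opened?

  550 → container 1 (new)  [load 550/750]
  700 → container 2 (new)  [load 700/750]
  700 → container 3 (new)  [load 700/750]
  500 → container 4 (new)  [load 500/750]
  350 → container 5 (new)  [load 350/750]
  100 → container 1  [load 650/750]
  700 → container 6 (new)  [load 700/750]
  350 → container 5  [load 700/750]
  150 → container 4  [load 650/750]
  150 → container 7 (new)  [load 150/750]
  150 → container 7  [load 300/750]
7 containers opened.

7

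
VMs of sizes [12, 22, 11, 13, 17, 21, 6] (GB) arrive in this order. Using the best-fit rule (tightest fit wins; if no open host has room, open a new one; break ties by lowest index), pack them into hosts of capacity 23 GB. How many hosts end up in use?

5

  12 → host 1 (new)  [load 12/23]
  22 → host 2 (new)  [load 22/23]
  11 → host 1  [load 23/23]
  13 → host 3 (new)  [load 13/23]
  17 → host 4 (new)  [load 17/23]
  21 → host 5 (new)  [load 21/23]
  6 → host 4  [load 23/23]
5 hosts opened.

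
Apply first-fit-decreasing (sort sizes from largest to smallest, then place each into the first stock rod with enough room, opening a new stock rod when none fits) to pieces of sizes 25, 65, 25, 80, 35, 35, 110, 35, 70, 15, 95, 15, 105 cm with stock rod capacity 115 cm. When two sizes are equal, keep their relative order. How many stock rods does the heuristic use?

Sorted descending: 110, 105, 95, 80, 70, 65, 35, 35, 35, 25, 25, 15, 15.
  110 → stock rod 1 (new)  [load 110/115]
  105 → stock rod 2 (new)  [load 105/115]
  95 → stock rod 3 (new)  [load 95/115]
  80 → stock rod 4 (new)  [load 80/115]
  70 → stock rod 5 (new)  [load 70/115]
  65 → stock rod 6 (new)  [load 65/115]
  35 → stock rod 4  [load 115/115]
  35 → stock rod 5  [load 105/115]
  35 → stock rod 6  [load 100/115]
  25 → stock rod 7 (new)  [load 25/115]
  25 → stock rod 7  [load 50/115]
  15 → stock rod 3  [load 110/115]
  15 → stock rod 6  [load 115/115]
7 stock rods opened.

7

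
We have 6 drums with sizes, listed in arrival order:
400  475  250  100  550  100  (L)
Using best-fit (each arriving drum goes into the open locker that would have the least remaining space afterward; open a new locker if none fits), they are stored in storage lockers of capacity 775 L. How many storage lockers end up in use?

  400 → locker 1 (new)  [load 400/775]
  475 → locker 2 (new)  [load 475/775]
  250 → locker 2  [load 725/775]
  100 → locker 1  [load 500/775]
  550 → locker 3 (new)  [load 550/775]
  100 → locker 3  [load 650/775]
3 storage lockers opened.

3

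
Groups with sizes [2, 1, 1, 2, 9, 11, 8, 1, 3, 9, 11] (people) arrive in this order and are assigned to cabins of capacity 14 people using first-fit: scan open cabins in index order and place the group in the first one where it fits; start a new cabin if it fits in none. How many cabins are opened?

5

  2 → cabin 1 (new)  [load 2/14]
  1 → cabin 1  [load 3/14]
  1 → cabin 1  [load 4/14]
  2 → cabin 1  [load 6/14]
  9 → cabin 2 (new)  [load 9/14]
  11 → cabin 3 (new)  [load 11/14]
  8 → cabin 1  [load 14/14]
  1 → cabin 2  [load 10/14]
  3 → cabin 2  [load 13/14]
  9 → cabin 4 (new)  [load 9/14]
  11 → cabin 5 (new)  [load 11/14]
5 cabins opened.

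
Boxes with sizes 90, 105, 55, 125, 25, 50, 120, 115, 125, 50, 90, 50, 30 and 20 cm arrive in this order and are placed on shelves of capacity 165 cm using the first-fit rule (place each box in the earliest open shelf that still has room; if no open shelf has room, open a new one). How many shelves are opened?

  90 → shelf 1 (new)  [load 90/165]
  105 → shelf 2 (new)  [load 105/165]
  55 → shelf 1  [load 145/165]
  125 → shelf 3 (new)  [load 125/165]
  25 → shelf 2  [load 130/165]
  50 → shelf 4 (new)  [load 50/165]
  120 → shelf 5 (new)  [load 120/165]
  115 → shelf 4  [load 165/165]
  125 → shelf 6 (new)  [load 125/165]
  50 → shelf 7 (new)  [load 50/165]
  90 → shelf 7  [load 140/165]
  50 → shelf 8 (new)  [load 50/165]
  30 → shelf 2  [load 160/165]
  20 → shelf 1  [load 165/165]
8 shelves opened.

8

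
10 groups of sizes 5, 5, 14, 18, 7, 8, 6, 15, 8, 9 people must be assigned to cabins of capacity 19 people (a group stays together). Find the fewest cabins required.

6

Total = 18 + 15 + 14 + 9 + 8 + 8 + 7 + 6 + 5 + 5 = 95 people.
Lower bound: ⌈95/19⌉ = 5 cabins.
A packing using 6 cabins:
  cabin 1: 18 = 18
  cabin 2: 15 = 15
  cabin 3: 14 + 5 = 19
  cabin 4: 9 + 8 = 17
  cabin 5: 8 + 7 = 15
  cabin 6: 6 + 5 = 11
No arrangement into 5 cabins stays within capacity, so 6 is optimal.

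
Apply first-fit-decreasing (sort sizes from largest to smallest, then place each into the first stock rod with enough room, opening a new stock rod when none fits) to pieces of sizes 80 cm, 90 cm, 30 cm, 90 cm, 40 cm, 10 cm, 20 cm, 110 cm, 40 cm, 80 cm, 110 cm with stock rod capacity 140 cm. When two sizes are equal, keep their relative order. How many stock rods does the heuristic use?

6

Sorted descending: 110, 110, 90, 90, 80, 80, 40, 40, 30, 20, 10.
  110 → stock rod 1 (new)  [load 110/140]
  110 → stock rod 2 (new)  [load 110/140]
  90 → stock rod 3 (new)  [load 90/140]
  90 → stock rod 4 (new)  [load 90/140]
  80 → stock rod 5 (new)  [load 80/140]
  80 → stock rod 6 (new)  [load 80/140]
  40 → stock rod 3  [load 130/140]
  40 → stock rod 4  [load 130/140]
  30 → stock rod 1  [load 140/140]
  20 → stock rod 2  [load 130/140]
  10 → stock rod 2  [load 140/140]
6 stock rods opened.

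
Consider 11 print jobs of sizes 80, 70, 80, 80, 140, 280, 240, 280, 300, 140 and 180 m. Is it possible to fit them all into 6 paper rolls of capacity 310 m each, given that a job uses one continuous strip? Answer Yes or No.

No

Total = 1870 m; ⌈1870/310⌉ = 7.
At least 7 paper rolls are required, but only 6 are allowed.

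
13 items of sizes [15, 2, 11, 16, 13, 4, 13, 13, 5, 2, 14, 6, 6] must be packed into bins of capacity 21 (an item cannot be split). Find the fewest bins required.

7

Total = 16 + 15 + 14 + 13 + 13 + 13 + 11 + 6 + 6 + 5 + 4 + 2 + 2 = 120.
Lower bound: ⌈120/21⌉ = 6 bins.
Also, 7 items each exceed 21/2, and no two of those can share a bin, so at least 7 bins are needed.
A packing using 7 bins:
  bin 1: 16 + 5 = 21
  bin 2: 15 + 6 = 21
  bin 3: 14 + 6 = 20
  bin 4: 13 + 4 + 2 + 2 = 21
  bin 5: 13 = 13
  bin 6: 13 = 13
  bin 7: 11 = 11
This matches the lower bound, so 7 is optimal.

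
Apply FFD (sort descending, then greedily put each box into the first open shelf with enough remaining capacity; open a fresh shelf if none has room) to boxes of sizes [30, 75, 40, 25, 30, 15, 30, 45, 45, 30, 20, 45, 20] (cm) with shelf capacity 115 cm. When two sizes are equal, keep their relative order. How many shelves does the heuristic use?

4

Sorted descending: 75, 45, 45, 45, 40, 30, 30, 30, 30, 25, 20, 20, 15.
  75 → shelf 1 (new)  [load 75/115]
  45 → shelf 2 (new)  [load 45/115]
  45 → shelf 2  [load 90/115]
  45 → shelf 3 (new)  [load 45/115]
  40 → shelf 1  [load 115/115]
  30 → shelf 3  [load 75/115]
  30 → shelf 3  [load 105/115]
  30 → shelf 4 (new)  [load 30/115]
  30 → shelf 4  [load 60/115]
  25 → shelf 2  [load 115/115]
  20 → shelf 4  [load 80/115]
  20 → shelf 4  [load 100/115]
  15 → shelf 4  [load 115/115]
4 shelves opened.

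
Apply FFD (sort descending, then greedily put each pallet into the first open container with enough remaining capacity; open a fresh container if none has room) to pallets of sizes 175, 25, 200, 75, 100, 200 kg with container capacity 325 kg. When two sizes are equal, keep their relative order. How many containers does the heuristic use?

Sorted descending: 200, 200, 175, 100, 75, 25.
  200 → container 1 (new)  [load 200/325]
  200 → container 2 (new)  [load 200/325]
  175 → container 3 (new)  [load 175/325]
  100 → container 1  [load 300/325]
  75 → container 2  [load 275/325]
  25 → container 1  [load 325/325]
3 containers opened.

3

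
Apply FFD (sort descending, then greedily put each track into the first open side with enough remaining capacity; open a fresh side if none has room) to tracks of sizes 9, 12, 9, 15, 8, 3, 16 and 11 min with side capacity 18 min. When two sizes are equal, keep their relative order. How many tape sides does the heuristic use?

6

Sorted descending: 16, 15, 12, 11, 9, 9, 8, 3.
  16 → side 1 (new)  [load 16/18]
  15 → side 2 (new)  [load 15/18]
  12 → side 3 (new)  [load 12/18]
  11 → side 4 (new)  [load 11/18]
  9 → side 5 (new)  [load 9/18]
  9 → side 5  [load 18/18]
  8 → side 6 (new)  [load 8/18]
  3 → side 2  [load 18/18]
6 tape sides opened.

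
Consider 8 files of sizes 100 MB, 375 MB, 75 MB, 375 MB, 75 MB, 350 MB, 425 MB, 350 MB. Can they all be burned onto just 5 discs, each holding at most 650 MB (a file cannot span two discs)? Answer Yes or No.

Yes

A valid assignment using 5 discs:
  disc 1: 425 + 100 + 75 = 600
  disc 2: 375 + 75 = 450
  disc 3: 375 = 375
  disc 4: 350 = 350
  disc 5: 350 = 350
Every load is within 650 MB, so 5 discs suffice.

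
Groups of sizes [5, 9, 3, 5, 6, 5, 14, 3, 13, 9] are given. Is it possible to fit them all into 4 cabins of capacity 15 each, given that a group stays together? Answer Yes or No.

Total = 72; ⌈72/15⌉ = 5.
At least 5 cabins are required, but only 4 are allowed.

No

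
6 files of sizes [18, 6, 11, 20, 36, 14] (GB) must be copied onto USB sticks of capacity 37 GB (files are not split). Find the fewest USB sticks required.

Total = 36 + 20 + 18 + 14 + 11 + 6 = 105 GB.
Lower bound: ⌈105/37⌉ = 3 USB sticks.
A packing using 3 USB sticks:
  USB stick 1: 36 = 36
  USB stick 2: 20 + 14 = 34
  USB stick 3: 18 + 11 + 6 = 35
This matches the lower bound, so 3 is optimal.

3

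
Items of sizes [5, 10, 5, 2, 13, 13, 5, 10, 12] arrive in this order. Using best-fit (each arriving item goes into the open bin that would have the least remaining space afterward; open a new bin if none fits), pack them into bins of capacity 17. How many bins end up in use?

6

  5 → bin 1 (new)  [load 5/17]
  10 → bin 1  [load 15/17]
  5 → bin 2 (new)  [load 5/17]
  2 → bin 1  [load 17/17]
  13 → bin 3 (new)  [load 13/17]
  13 → bin 4 (new)  [load 13/17]
  5 → bin 2  [load 10/17]
  10 → bin 5 (new)  [load 10/17]
  12 → bin 6 (new)  [load 12/17]
6 bins opened.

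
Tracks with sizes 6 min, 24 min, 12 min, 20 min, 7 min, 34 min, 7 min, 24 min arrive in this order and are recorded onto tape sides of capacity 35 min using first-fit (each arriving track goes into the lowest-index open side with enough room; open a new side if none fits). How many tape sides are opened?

  6 → side 1 (new)  [load 6/35]
  24 → side 1  [load 30/35]
  12 → side 2 (new)  [load 12/35]
  20 → side 2  [load 32/35]
  7 → side 3 (new)  [load 7/35]
  34 → side 4 (new)  [load 34/35]
  7 → side 3  [load 14/35]
  24 → side 5 (new)  [load 24/35]
5 tape sides opened.

5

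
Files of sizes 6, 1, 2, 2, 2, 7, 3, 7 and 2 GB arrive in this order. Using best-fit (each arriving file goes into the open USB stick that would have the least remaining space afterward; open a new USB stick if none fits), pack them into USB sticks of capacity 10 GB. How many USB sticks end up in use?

4

  6 → USB stick 1 (new)  [load 6/10]
  1 → USB stick 1  [load 7/10]
  2 → USB stick 1  [load 9/10]
  2 → USB stick 2 (new)  [load 2/10]
  2 → USB stick 2  [load 4/10]
  7 → USB stick 3 (new)  [load 7/10]
  3 → USB stick 3  [load 10/10]
  7 → USB stick 4 (new)  [load 7/10]
  2 → USB stick 4  [load 9/10]
4 USB sticks opened.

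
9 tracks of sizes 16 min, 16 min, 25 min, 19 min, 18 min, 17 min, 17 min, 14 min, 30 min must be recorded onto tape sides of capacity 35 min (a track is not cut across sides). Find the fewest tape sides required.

Total = 30 + 25 + 19 + 18 + 17 + 17 + 16 + 16 + 14 = 172 min.
Lower bound: ⌈172/35⌉ = 5 tape sides.
A packing using 6 tape sides:
  side 1: 30 = 30
  side 2: 25 = 25
  side 3: 19 + 16 = 35
  side 4: 18 + 17 = 35
  side 5: 17 + 16 = 33
  side 6: 14 = 14
No arrangement into 5 tape sides stays within capacity, so 6 is optimal.

6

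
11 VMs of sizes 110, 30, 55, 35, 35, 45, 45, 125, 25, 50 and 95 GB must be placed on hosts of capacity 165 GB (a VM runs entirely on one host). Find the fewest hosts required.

Total = 125 + 110 + 95 + 55 + 50 + 45 + 45 + 35 + 35 + 30 + 25 = 650 GB.
Lower bound: ⌈650/165⌉ = 4 hosts.
A packing using 4 hosts:
  host 1: 125 + 35 = 160
  host 2: 110 + 55 = 165
  host 3: 95 + 45 + 25 = 165
  host 4: 50 + 45 + 35 + 30 = 160
This matches the lower bound, so 4 is optimal.

4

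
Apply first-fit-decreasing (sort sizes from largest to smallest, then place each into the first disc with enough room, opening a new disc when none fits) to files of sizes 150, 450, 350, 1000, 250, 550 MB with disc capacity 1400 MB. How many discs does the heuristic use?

2

Sorted descending: 1000, 550, 450, 350, 250, 150.
  1000 → disc 1 (new)  [load 1000/1400]
  550 → disc 2 (new)  [load 550/1400]
  450 → disc 2  [load 1000/1400]
  350 → disc 1  [load 1350/1400]
  250 → disc 2  [load 1250/1400]
  150 → disc 2  [load 1400/1400]
2 discs opened.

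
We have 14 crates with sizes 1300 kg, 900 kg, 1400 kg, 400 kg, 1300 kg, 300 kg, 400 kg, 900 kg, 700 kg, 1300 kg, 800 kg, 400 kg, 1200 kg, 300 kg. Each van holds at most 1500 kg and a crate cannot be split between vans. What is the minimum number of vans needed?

Total = 1400 + 1300 + 1300 + 1300 + 1200 + 900 + 900 + 800 + 700 + 400 + 400 + 400 + 300 + 300 = 11600 kg.
Lower bound: ⌈11600/1500⌉ = 8 vans.
A packing using 9 vans:
  van 1: 1400 = 1400
  van 2: 1300 = 1300
  van 3: 1300 = 1300
  van 4: 1300 = 1300
  van 5: 1200 + 300 = 1500
  van 6: 900 + 400 = 1300
  van 7: 900 + 400 = 1300
  van 8: 800 + 700 = 1500
  van 9: 400 + 300 = 700
No arrangement into 8 vans stays within capacity, so 9 is optimal.

9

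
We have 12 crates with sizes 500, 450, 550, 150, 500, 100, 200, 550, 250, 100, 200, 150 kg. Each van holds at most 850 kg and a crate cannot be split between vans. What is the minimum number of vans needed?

5

Total = 550 + 550 + 500 + 500 + 450 + 250 + 200 + 200 + 150 + 150 + 100 + 100 = 3700 kg.
Lower bound: ⌈3700/850⌉ = 5 vans.
A packing using 5 vans:
  van 1: 550 + 250 = 800
  van 2: 550 + 200 + 100 = 850
  van 3: 500 + 200 + 150 = 850
  van 4: 500 + 150 + 100 = 750
  van 5: 450 = 450
This matches the lower bound, so 5 is optimal.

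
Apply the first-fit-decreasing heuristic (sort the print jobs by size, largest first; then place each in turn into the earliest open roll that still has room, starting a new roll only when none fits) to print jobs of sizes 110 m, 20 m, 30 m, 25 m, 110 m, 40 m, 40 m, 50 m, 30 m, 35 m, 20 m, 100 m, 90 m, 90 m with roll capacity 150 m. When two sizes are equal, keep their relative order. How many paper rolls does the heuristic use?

6

Sorted descending: 110, 110, 100, 90, 90, 50, 40, 40, 35, 30, 30, 25, 20, 20.
  110 → roll 1 (new)  [load 110/150]
  110 → roll 2 (new)  [load 110/150]
  100 → roll 3 (new)  [load 100/150]
  90 → roll 4 (new)  [load 90/150]
  90 → roll 5 (new)  [load 90/150]
  50 → roll 3  [load 150/150]
  40 → roll 1  [load 150/150]
  40 → roll 2  [load 150/150]
  35 → roll 4  [load 125/150]
  30 → roll 5  [load 120/150]
  30 → roll 5  [load 150/150]
  25 → roll 4  [load 150/150]
  20 → roll 6 (new)  [load 20/150]
  20 → roll 6  [load 40/150]
6 paper rolls opened.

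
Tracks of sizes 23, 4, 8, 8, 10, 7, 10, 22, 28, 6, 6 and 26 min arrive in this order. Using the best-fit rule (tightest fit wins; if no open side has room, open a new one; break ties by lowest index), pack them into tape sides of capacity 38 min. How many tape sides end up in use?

5

  23 → side 1 (new)  [load 23/38]
  4 → side 1  [load 27/38]
  8 → side 1  [load 35/38]
  8 → side 2 (new)  [load 8/38]
  10 → side 2  [load 18/38]
  7 → side 2  [load 25/38]
  10 → side 2  [load 35/38]
  22 → side 3 (new)  [load 22/38]
  28 → side 4 (new)  [load 28/38]
  6 → side 4  [load 34/38]
  6 → side 3  [load 28/38]
  26 → side 5 (new)  [load 26/38]
5 tape sides opened.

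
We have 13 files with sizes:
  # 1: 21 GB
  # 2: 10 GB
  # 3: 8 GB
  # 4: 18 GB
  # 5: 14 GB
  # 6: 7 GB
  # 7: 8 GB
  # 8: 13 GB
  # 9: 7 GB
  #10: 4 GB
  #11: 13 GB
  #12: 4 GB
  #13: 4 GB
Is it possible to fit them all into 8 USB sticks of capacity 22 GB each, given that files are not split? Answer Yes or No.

A valid assignment using 7 USB sticks:
  USB stick 1: 21 = 21
  USB stick 2: 18 + 4 = 22
  USB stick 3: 14 + 8 = 22
  USB stick 4: 13 + 8 = 21
  USB stick 5: 13 + 7 = 20
  USB stick 6: 10 + 7 + 4 = 21
  USB stick 7: 4 = 4
That uses only 7 ≤ 8, so 8 USB sticks are enough.

Yes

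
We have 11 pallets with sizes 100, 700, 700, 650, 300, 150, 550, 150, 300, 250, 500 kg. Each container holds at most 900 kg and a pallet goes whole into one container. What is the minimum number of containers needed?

Total = 700 + 700 + 650 + 550 + 500 + 300 + 300 + 250 + 150 + 150 + 100 = 4350 kg.
Lower bound: ⌈4350/900⌉ = 5 containers.
A packing using 5 containers:
  container 1: 700 + 150 = 850
  container 2: 700 + 150 = 850
  container 3: 650 + 250 = 900
  container 4: 550 + 300 = 850
  container 5: 500 + 300 + 100 = 900
This matches the lower bound, so 5 is optimal.

5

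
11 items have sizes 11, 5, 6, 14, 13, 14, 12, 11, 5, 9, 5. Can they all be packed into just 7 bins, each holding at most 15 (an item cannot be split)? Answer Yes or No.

Total = 105; ⌈105/15⌉ = 7.
The bound of 7 does not rule out 7, but exhaustive search shows no assignment into 7 bins of capacity 15 exists — the minimum is 8.

No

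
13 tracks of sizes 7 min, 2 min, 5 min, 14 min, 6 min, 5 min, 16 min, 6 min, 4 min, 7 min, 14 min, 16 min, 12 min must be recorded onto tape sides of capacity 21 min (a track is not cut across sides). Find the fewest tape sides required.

Total = 16 + 16 + 14 + 14 + 12 + 7 + 7 + 6 + 6 + 5 + 5 + 4 + 2 = 114 min.
Lower bound: ⌈114/21⌉ = 6 tape sides.
A packing using 6 tape sides:
  side 1: 16 + 5 = 21
  side 2: 16 + 5 = 21
  side 3: 14 + 7 = 21
  side 4: 14 + 7 = 21
  side 5: 12 + 6 + 2 = 20
  side 6: 6 + 4 = 10
This matches the lower bound, so 6 is optimal.

6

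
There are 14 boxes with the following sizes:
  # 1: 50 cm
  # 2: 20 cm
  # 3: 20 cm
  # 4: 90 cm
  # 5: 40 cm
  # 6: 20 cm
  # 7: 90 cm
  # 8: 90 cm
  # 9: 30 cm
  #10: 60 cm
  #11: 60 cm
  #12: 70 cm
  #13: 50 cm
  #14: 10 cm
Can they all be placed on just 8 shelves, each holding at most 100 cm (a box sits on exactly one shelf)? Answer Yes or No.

Yes

A valid assignment using 8 shelves:
  shelf 1: 90 + 10 = 100
  shelf 2: 90 = 90
  shelf 3: 90 = 90
  shelf 4: 70 + 30 = 100
  shelf 5: 60 + 40 = 100
  shelf 6: 60 + 20 + 20 = 100
  shelf 7: 50 + 50 = 100
  shelf 8: 20 = 20
Every load is within 100 cm, so 8 shelves suffice.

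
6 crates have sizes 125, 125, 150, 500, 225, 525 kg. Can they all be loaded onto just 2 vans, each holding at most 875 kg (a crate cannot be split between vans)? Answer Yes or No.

A valid assignment using 2 vans:
  van 1: 525 + 225 + 125 = 875
  van 2: 500 + 150 + 125 = 775
Every load is within 875 kg, so 2 vans suffice.

Yes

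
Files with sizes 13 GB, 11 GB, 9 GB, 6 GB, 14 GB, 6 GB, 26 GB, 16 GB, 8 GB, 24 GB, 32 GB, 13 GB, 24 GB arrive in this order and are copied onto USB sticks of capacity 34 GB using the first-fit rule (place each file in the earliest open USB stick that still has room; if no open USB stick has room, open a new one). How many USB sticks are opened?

7

  13 → USB stick 1 (new)  [load 13/34]
  11 → USB stick 1  [load 24/34]
  9 → USB stick 1  [load 33/34]
  6 → USB stick 2 (new)  [load 6/34]
  14 → USB stick 2  [load 20/34]
  6 → USB stick 2  [load 26/34]
  26 → USB stick 3 (new)  [load 26/34]
  16 → USB stick 4 (new)  [load 16/34]
  8 → USB stick 2  [load 34/34]
  24 → USB stick 5 (new)  [load 24/34]
  32 → USB stick 6 (new)  [load 32/34]
  13 → USB stick 4  [load 29/34]
  24 → USB stick 7 (new)  [load 24/34]
7 USB sticks opened.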